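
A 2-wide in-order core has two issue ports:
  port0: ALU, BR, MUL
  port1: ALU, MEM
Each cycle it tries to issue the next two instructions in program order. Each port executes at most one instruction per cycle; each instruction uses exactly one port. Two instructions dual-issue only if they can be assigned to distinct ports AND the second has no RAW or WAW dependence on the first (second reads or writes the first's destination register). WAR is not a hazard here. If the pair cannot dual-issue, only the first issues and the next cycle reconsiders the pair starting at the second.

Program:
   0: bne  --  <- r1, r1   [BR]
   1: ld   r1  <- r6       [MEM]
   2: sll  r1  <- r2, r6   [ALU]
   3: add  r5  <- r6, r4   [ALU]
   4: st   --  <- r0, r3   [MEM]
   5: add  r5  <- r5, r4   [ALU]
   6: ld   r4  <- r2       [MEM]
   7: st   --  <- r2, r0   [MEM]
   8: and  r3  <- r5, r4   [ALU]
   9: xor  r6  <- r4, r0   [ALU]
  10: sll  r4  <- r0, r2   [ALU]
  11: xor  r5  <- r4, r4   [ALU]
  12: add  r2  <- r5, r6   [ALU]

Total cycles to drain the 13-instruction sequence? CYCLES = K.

CYCLES = 8

#0 head=0: bne.BR;ld.MEM i0+i1 2-wide
#1 head=2: sll.ALU;add.ALU i2+i3 2-wide
#2 head=4: st.MEM;add.ALU i4+i5 2-wide
#3 head=6: ld.MEM i6 no-port MEM/MEM
#4 head=7: st.MEM;and.ALU i7+i8 2-wide
#5 head=9: xor.ALU;sll.ALU i9+i10 2-wide
#6 head=11: xor.ALU i11 RAW r5
#7 head=12: add.ALU i12 tail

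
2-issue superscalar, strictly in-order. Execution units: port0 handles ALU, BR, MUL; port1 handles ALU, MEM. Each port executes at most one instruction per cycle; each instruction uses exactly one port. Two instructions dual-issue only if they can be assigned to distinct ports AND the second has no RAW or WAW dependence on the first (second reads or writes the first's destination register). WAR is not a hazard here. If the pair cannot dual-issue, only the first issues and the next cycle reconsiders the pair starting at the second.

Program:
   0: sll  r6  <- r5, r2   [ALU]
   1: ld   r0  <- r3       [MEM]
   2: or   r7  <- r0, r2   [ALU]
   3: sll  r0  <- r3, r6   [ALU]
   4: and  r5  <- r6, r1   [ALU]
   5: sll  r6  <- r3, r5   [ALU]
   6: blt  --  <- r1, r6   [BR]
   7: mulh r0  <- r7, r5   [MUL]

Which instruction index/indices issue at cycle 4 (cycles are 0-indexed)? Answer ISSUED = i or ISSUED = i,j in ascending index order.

ISSUED = 6

  cy0 -> i0/i1 (sll.ALU ld.MEM) pair
  cy1 -> i2/i3 (or.ALU sll.ALU) pair
  cy2 -> i4 (and.ALU) RAW r5
  cy3 -> i5 (sll.ALU) RAW r6
  cy4 -> i6 (blt.BR) no-port BR/MUL
  cy5 -> i7 (mulh.MUL) tail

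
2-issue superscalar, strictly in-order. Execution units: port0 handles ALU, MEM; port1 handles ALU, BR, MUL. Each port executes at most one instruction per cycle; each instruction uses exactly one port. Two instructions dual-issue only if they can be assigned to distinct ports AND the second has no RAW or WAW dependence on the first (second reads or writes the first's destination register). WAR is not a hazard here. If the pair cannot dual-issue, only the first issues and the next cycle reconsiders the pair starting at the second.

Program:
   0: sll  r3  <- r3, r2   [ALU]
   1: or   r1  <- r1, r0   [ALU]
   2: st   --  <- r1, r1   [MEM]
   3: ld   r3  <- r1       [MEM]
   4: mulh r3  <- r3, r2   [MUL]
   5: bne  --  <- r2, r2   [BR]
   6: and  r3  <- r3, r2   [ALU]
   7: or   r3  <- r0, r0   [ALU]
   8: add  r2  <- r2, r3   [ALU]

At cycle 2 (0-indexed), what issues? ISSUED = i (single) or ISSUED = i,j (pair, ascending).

[0] i0,i1  sll or  -- pair
[1] i2  st  -- no-port MEM/MEM
[2] i3  ld  -- RAW+WAW r3
[3] i4  mulh  -- no-port MUL/BR
[4] i5,i6  bne and  -- pair
[5] i7  or  -- RAW r3
[6] i8  add  -- tail

ISSUED = 3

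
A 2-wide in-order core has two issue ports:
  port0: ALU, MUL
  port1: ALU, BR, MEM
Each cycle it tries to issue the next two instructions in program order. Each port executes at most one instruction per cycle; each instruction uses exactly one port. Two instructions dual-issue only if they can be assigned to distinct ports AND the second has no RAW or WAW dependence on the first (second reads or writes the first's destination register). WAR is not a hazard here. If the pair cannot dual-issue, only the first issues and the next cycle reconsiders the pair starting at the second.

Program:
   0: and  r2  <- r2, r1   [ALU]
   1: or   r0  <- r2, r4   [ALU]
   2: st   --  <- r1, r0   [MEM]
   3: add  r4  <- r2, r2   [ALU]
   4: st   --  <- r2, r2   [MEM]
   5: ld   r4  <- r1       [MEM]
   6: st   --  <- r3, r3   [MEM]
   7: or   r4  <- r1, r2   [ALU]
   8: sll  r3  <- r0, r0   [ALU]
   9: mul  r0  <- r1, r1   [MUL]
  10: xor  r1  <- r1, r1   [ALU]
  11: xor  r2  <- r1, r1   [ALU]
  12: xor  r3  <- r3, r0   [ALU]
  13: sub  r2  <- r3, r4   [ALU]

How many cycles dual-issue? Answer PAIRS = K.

PAIRS = 4

c0: i0 and.ALU  RAW r2
c1: i1 or.ALU  RAW r0
c2: i2/i3 st.MEM/add.ALU  2-wide
c3: i4 st.MEM  no-port MEM/MEM
c4: i5 ld.MEM  no-port MEM/MEM
c5: i6/i7 st.MEM/or.ALU  2-wide
c6: i8/i9 sll.ALU/mul.MUL  2-wide
c7: i10 xor.ALU  RAW r1
c8: i11/i12 xor.ALU/xor.ALU  2-wide
c9: i13 sub.ALU  tail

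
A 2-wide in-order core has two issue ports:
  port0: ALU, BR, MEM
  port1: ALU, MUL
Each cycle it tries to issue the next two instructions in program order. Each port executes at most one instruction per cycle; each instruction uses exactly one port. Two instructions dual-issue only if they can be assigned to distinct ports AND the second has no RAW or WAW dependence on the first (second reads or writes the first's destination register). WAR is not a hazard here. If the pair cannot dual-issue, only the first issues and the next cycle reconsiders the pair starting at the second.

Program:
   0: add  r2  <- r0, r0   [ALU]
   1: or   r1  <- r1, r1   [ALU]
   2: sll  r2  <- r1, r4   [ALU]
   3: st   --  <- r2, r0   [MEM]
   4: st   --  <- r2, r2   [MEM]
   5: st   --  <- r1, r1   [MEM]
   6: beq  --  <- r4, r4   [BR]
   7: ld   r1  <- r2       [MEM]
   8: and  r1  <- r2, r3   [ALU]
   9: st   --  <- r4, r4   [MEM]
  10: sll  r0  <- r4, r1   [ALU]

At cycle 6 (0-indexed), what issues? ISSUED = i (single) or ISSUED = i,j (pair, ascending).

  cy0 -> i0,i1 (add/or) pair
  cy1 -> i2 (sll) RAW r2
  cy2 -> i3 (st) no-port MEM/MEM
  cy3 -> i4 (st) no-port MEM/MEM
  cy4 -> i5 (st) no-port MEM/BR
  cy5 -> i6 (beq) no-port BR/MEM
  cy6 -> i7 (ld) WAW r1
  cy7 -> i8,i9 (and/st) pair
  cy8 -> i10 (sll) tail

ISSUED = 7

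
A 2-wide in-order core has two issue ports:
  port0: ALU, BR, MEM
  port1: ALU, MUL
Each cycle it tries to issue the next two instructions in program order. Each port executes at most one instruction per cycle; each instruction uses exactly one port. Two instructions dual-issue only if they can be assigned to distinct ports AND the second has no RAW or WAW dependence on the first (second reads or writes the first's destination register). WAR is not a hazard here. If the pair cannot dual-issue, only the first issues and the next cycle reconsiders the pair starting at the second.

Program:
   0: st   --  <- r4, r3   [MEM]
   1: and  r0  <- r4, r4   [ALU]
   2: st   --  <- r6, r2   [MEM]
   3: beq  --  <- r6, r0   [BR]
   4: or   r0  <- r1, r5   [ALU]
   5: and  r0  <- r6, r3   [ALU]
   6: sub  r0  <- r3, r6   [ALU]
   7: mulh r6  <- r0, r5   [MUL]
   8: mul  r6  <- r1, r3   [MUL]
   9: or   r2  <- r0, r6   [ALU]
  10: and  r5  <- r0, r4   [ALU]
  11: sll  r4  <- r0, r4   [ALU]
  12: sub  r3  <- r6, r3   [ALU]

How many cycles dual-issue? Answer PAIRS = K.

PAIRS = 4

[0] i0/i1  st.MEM and.ALU  -- 2-wide
[1] i2  st.MEM  -- no-port MEM/BR
[2] i3/i4  beq.BR or.ALU  -- 2-wide
[3] i5  and.ALU  -- WAW r0
[4] i6  sub.ALU  -- RAW r0
[5] i7  mulh.MUL  -- no-port MUL/MUL
[6] i8  mul.MUL  -- RAW r6
[7] i9/i10  or.ALU and.ALU  -- 2-wide
[8] i11/i12  sll.ALU sub.ALU  -- 2-wide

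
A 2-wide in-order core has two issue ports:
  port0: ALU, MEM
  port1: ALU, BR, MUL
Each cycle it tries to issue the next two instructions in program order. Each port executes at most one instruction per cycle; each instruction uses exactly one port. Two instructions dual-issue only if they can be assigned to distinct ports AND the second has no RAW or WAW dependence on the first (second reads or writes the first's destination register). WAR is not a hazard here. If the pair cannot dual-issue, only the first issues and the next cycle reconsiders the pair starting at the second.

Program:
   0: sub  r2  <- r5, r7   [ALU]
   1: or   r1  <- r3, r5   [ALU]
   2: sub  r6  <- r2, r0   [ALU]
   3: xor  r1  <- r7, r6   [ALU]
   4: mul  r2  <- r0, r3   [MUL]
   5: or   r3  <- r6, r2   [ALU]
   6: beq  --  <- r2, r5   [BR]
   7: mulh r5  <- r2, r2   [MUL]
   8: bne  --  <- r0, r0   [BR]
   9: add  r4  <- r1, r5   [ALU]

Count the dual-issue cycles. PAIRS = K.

PAIRS = 4

c0: i0&i1 sub.ALU;or.ALU  dual
c1: i2 sub.ALU  RAW r6
c2: i3&i4 xor.ALU;mul.MUL  dual
c3: i5&i6 or.ALU;beq.BR  dual
c4: i7 mulh.MUL  no-port MUL/BR
c5: i8&i9 bne.BR;add.ALU  dual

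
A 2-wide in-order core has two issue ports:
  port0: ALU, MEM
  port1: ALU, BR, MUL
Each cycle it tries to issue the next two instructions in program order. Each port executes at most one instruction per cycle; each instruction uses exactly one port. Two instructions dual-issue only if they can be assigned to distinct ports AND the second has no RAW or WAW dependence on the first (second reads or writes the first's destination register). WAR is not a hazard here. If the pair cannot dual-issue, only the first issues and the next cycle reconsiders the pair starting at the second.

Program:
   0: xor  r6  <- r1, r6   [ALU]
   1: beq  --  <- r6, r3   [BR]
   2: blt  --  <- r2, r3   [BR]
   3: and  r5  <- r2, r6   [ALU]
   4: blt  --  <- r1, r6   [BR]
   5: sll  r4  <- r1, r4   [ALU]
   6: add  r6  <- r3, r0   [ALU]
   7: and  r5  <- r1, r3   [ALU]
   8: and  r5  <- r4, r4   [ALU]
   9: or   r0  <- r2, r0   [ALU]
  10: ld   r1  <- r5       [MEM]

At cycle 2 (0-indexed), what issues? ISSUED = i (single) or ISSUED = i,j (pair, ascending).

ISSUED = 2,3

[0] i0  xor  -- RAW r6
[1] i1  beq  -- no-port BR/BR
[2] i2&i3  blt+and  -- pair
[3] i4&i5  blt+sll  -- pair
[4] i6&i7  add+and  -- pair
[5] i8&i9  and+or  -- pair
[6] i10  ld  -- tail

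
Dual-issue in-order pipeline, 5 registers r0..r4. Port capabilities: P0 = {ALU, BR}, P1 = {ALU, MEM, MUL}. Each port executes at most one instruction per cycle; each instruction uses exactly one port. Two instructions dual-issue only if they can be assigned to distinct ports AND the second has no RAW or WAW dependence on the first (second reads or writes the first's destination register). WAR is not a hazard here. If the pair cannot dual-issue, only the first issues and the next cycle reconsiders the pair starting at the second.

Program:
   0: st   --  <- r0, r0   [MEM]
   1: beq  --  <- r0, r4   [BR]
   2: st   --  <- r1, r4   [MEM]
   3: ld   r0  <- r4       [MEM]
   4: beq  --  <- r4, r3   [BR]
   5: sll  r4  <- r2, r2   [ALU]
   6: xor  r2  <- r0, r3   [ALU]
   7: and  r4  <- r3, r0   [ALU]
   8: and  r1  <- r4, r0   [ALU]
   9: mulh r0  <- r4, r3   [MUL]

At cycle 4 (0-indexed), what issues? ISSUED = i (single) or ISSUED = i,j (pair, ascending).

ISSUED = 7

  cy0 -> i0&i1 (st beq) pair
  cy1 -> i2 (st) no-port MEM/MEM
  cy2 -> i3&i4 (ld beq) pair
  cy3 -> i5&i6 (sll xor) pair
  cy4 -> i7 (and) RAW r4
  cy5 -> i8&i9 (and mulh) pair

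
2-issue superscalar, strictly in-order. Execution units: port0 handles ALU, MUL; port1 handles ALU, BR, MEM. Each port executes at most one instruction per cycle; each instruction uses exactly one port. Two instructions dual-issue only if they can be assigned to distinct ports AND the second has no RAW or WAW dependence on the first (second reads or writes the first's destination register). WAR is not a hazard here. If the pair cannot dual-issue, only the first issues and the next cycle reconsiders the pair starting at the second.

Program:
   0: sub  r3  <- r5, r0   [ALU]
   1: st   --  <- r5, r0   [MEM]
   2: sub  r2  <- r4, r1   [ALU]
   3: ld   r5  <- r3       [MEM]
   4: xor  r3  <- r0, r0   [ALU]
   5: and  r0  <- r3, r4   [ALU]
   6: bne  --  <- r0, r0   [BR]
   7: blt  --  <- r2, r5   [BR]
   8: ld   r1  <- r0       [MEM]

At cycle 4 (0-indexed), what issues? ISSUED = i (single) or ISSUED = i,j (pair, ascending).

[0] i0/i1  sub;st  -- dual
[1] i2/i3  sub;ld  -- dual
[2] i4  xor  -- RAW r3
[3] i5  and  -- RAW r0
[4] i6  bne  -- no-port BR/BR
[5] i7  blt  -- no-port BR/MEM
[6] i8  ld  -- tail

ISSUED = 6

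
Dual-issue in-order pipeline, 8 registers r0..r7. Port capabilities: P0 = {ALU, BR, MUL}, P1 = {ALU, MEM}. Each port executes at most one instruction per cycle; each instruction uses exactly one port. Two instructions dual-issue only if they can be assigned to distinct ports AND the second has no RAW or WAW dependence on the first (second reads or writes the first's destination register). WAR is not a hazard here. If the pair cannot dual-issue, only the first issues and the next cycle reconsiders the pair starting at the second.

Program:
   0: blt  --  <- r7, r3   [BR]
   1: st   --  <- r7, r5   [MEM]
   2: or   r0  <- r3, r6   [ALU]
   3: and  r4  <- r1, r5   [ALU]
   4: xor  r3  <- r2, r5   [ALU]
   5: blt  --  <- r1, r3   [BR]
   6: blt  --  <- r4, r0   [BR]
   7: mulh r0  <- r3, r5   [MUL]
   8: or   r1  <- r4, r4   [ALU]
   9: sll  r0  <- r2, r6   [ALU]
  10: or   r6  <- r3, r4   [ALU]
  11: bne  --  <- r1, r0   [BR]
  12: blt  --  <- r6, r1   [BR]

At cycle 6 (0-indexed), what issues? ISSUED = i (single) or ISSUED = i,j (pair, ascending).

ISSUED = 9,10

#0 head=0: blt;st i0+i1 2-wide
#1 head=2: or;and i2+i3 2-wide
#2 head=4: xor i4 RAW r3
#3 head=5: blt i5 no-port BR/BR
#4 head=6: blt i6 no-port BR/MUL
#5 head=7: mulh;or i7+i8 2-wide
#6 head=9: sll;or i9+i10 2-wide
#7 head=11: bne i11 no-port BR/BR
#8 head=12: blt i12 tail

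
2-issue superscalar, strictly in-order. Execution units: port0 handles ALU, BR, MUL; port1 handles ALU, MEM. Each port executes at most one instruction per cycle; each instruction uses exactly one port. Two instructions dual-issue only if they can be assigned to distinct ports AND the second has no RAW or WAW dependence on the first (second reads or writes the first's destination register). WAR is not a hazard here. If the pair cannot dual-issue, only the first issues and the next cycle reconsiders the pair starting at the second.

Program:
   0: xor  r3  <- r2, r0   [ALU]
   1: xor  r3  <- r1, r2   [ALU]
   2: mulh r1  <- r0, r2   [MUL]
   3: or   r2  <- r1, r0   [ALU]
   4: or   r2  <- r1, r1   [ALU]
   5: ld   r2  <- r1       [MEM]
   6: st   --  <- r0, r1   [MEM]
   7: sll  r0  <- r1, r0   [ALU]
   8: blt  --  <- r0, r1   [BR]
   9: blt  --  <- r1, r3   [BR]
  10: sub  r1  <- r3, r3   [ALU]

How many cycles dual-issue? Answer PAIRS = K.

PAIRS = 3

0. xor.ALU @i0  | WAW r3
1. xor.ALU;mulh.MUL @i1/i2  | pair
2. or.ALU @i3  | WAW r2
3. or.ALU @i4  | WAW r2
4. ld.MEM @i5  | no-port MEM/MEM
5. st.MEM;sll.ALU @i6/i7  | pair
6. blt.BR @i8  | no-port BR/BR
7. blt.BR;sub.ALU @i9/i10  | pair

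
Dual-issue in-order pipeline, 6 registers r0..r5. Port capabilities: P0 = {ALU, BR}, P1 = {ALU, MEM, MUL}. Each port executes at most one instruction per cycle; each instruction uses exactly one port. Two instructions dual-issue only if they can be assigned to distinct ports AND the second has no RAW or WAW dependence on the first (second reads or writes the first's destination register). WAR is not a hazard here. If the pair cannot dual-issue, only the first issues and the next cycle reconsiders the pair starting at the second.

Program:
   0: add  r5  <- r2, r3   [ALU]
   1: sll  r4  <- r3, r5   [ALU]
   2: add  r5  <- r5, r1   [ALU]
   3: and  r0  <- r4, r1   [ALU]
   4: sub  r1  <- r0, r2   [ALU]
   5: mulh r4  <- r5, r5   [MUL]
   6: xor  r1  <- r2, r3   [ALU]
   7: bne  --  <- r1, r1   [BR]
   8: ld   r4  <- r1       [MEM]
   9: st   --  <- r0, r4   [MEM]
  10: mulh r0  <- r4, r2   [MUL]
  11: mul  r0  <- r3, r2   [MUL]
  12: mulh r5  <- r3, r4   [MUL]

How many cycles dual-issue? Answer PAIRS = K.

PAIRS = 3

0. add.ALU @i0  | RAW r5
1. sll.ALU add.ALU @i1&i2  | 2-wide
2. and.ALU @i3  | RAW r0
3. sub.ALU mulh.MUL @i4&i5  | 2-wide
4. xor.ALU @i6  | RAW r1
5. bne.BR ld.MEM @i7&i8  | 2-wide
6. st.MEM @i9  | no-port MEM/MUL
7. mulh.MUL @i10  | no-port MUL/MUL
8. mul.MUL @i11  | no-port MUL/MUL
9. mulh.MUL @i12  | tail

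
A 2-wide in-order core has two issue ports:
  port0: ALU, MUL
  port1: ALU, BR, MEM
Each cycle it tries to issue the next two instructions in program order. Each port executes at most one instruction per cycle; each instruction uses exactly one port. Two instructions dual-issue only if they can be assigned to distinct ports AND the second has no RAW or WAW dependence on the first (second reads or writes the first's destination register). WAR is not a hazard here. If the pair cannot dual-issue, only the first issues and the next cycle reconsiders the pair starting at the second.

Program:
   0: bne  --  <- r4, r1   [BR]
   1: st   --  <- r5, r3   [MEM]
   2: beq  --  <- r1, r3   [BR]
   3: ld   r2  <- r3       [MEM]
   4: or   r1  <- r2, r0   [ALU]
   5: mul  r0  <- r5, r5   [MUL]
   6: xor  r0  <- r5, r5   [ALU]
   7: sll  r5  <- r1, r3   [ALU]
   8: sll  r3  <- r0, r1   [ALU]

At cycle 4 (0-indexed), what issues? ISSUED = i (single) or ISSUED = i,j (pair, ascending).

ISSUED = 4,5

#0 head=0: bne.BR i0 no-port BR/MEM
#1 head=1: st.MEM i1 no-port MEM/BR
#2 head=2: beq.BR i2 no-port BR/MEM
#3 head=3: ld.MEM i3 RAW r2
#4 head=4: or.ALU;mul.MUL i4+i5 dual
#5 head=6: xor.ALU;sll.ALU i6+i7 dual
#6 head=8: sll.ALU i8 tail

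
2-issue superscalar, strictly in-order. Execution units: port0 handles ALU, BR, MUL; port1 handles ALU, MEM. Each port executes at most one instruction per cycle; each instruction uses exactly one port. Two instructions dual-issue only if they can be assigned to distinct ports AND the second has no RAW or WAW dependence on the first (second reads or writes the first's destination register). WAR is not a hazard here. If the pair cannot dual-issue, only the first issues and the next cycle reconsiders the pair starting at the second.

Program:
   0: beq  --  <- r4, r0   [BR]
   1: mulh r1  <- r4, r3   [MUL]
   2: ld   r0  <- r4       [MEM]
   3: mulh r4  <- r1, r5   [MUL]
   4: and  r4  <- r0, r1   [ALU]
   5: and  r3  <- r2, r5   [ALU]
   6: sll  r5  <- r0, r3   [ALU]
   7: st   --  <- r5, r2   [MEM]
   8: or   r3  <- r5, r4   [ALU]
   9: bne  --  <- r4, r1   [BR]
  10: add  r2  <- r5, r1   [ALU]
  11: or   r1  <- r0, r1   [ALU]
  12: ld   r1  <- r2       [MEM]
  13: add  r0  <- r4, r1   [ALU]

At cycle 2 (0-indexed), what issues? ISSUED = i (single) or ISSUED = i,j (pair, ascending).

0. beq.BR @i0  | no-port BR/MUL
1. mulh.MUL;ld.MEM @i1,i2  | 2-wide
2. mulh.MUL @i3  | WAW r4
3. and.ALU;and.ALU @i4,i5  | 2-wide
4. sll.ALU @i6  | RAW r5
5. st.MEM;or.ALU @i7,i8  | 2-wide
6. bne.BR;add.ALU @i9,i10  | 2-wide
7. or.ALU @i11  | WAW r1
8. ld.MEM @i12  | RAW r1
9. add.ALU @i13  | tail

ISSUED = 3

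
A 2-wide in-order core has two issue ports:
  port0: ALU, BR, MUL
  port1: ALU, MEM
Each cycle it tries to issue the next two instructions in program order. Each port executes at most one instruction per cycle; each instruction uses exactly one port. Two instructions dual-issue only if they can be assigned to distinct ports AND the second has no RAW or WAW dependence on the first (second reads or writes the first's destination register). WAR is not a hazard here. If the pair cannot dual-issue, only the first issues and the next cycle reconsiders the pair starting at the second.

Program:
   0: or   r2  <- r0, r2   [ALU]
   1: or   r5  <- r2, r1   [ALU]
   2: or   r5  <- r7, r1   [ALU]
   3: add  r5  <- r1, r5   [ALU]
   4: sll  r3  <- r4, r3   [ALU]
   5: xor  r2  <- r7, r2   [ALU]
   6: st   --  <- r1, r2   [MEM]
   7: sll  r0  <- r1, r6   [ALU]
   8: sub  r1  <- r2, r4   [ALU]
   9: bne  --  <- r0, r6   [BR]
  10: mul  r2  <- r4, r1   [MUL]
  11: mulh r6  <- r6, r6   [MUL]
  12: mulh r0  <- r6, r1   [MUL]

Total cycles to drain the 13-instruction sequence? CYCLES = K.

#0 head=0: or i0 RAW r2
#1 head=1: or i1 WAW r5
#2 head=2: or i2 RAW+WAW r5
#3 head=3: add sll i3+i4 pair
#4 head=5: xor i5 RAW r2
#5 head=6: st sll i6+i7 pair
#6 head=8: sub bne i8+i9 pair
#7 head=10: mul i10 no-port MUL/MUL
#8 head=11: mulh i11 no-port MUL/MUL
#9 head=12: mulh i12 tail

CYCLES = 10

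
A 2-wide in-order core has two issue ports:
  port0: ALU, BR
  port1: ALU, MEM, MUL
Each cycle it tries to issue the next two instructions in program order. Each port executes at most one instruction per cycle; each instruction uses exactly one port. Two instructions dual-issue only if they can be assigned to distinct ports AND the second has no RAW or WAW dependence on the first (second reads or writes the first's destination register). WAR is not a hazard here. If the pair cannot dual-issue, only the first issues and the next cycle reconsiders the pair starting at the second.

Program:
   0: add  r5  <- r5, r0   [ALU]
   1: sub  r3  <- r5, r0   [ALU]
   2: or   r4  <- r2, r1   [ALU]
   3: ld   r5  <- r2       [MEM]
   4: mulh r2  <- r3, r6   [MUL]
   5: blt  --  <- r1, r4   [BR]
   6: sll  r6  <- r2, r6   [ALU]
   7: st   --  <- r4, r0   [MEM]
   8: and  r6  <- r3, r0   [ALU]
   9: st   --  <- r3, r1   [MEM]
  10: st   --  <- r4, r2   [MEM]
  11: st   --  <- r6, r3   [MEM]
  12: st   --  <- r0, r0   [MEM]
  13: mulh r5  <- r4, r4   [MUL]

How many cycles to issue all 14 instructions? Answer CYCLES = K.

CYCLES = 10

[0] i0  add.ALU  -- RAW r5
[1] i1/i2  sub.ALU;or.ALU  -- pair
[2] i3  ld.MEM  -- no-port MEM/MUL
[3] i4/i5  mulh.MUL;blt.BR  -- pair
[4] i6/i7  sll.ALU;st.MEM  -- pair
[5] i8/i9  and.ALU;st.MEM  -- pair
[6] i10  st.MEM  -- no-port MEM/MEM
[7] i11  st.MEM  -- no-port MEM/MEM
[8] i12  st.MEM  -- no-port MEM/MUL
[9] i13  mulh.MUL  -- tail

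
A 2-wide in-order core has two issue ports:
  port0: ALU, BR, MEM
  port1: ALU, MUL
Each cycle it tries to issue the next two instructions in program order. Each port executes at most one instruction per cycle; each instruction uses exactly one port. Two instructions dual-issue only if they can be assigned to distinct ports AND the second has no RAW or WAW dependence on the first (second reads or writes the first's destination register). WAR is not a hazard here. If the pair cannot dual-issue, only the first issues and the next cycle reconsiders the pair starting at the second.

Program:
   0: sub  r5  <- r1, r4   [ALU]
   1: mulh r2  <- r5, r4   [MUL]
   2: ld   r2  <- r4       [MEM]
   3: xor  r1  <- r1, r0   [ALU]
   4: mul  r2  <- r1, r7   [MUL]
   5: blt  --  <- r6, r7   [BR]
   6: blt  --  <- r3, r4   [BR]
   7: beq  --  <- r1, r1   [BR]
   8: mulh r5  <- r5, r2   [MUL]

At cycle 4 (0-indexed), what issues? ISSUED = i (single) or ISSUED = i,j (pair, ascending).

#0 head=0: sub i0 RAW r5
#1 head=1: mulh i1 WAW r2
#2 head=2: ld xor i2,i3 2-wide
#3 head=4: mul blt i4,i5 2-wide
#4 head=6: blt i6 no-port BR/BR
#5 head=7: beq mulh i7,i8 2-wide

ISSUED = 6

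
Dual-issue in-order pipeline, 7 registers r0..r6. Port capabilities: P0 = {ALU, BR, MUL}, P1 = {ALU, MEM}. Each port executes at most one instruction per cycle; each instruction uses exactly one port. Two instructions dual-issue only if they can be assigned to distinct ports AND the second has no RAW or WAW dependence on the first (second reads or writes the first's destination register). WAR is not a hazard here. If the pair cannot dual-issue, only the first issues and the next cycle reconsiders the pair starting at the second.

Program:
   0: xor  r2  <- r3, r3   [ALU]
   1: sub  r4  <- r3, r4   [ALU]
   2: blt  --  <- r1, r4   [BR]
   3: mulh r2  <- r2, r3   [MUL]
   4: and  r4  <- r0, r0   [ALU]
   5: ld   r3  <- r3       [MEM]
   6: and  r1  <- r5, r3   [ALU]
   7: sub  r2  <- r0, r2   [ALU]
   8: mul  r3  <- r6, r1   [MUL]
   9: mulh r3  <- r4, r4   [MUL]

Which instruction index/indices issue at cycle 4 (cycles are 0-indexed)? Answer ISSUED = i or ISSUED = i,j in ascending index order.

t=0 i0+i1:xor.ALU sub.ALU ; pair
t=1 i2:blt.BR ; no-port BR/MUL
t=2 i3+i4:mulh.MUL and.ALU ; pair
t=3 i5:ld.MEM ; RAW r3
t=4 i6+i7:and.ALU sub.ALU ; pair
t=5 i8:mul.MUL ; no-port MUL/MUL
t=6 i9:mulh.MUL ; tail

ISSUED = 6,7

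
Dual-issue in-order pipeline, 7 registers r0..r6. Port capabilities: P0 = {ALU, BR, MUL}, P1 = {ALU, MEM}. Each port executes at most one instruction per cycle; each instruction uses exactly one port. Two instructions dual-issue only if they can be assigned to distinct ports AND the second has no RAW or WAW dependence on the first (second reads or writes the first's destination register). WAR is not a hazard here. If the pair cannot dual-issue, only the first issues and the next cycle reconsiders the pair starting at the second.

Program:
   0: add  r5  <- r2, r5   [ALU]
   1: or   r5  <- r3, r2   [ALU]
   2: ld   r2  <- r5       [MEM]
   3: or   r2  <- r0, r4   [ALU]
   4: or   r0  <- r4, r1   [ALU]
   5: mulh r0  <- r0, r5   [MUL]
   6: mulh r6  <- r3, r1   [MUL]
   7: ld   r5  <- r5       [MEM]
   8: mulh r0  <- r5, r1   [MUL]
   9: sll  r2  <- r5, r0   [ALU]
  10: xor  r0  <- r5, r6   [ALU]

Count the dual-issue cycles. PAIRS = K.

PAIRS = 3

c0: i0 add  WAW r5
c1: i1 or  RAW r5
c2: i2 ld  WAW r2
c3: i3/i4 or+or  2-wide
c4: i5 mulh  no-port MUL/MUL
c5: i6/i7 mulh+ld  2-wide
c6: i8 mulh  RAW r0
c7: i9/i10 sll+xor  2-wide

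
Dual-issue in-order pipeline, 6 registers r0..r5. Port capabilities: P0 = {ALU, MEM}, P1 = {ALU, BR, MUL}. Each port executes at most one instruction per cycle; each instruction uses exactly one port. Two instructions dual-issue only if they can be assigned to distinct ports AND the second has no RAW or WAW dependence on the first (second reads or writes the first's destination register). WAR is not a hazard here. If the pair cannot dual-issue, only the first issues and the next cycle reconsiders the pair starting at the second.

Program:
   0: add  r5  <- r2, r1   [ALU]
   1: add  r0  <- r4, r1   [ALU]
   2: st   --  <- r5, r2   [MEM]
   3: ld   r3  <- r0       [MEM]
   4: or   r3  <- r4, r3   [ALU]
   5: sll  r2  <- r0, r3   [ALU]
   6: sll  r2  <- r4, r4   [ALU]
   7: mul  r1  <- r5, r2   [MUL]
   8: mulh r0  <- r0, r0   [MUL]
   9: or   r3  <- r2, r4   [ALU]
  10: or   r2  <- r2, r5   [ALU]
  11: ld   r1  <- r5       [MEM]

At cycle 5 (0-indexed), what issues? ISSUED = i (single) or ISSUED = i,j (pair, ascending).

ISSUED = 6

t=0 i0,i1:add;add ; 2-wide
t=1 i2:st ; no-port MEM/MEM
t=2 i3:ld ; RAW+WAW r3
t=3 i4:or ; RAW r3
t=4 i5:sll ; WAW r2
t=5 i6:sll ; RAW r2
t=6 i7:mul ; no-port MUL/MUL
t=7 i8,i9:mulh;or ; 2-wide
t=8 i10,i11:or;ld ; 2-wide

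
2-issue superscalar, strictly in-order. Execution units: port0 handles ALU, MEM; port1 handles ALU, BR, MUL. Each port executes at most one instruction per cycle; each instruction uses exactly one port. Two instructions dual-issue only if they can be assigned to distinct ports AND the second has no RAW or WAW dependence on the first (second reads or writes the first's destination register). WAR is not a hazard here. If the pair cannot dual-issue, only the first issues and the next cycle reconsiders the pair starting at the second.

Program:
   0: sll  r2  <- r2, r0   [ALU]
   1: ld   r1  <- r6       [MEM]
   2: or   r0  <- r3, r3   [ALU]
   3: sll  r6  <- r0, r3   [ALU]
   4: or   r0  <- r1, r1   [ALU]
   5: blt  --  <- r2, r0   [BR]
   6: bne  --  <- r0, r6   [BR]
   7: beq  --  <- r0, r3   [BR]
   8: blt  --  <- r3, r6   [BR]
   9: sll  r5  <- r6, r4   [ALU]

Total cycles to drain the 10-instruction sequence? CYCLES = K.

0. sll+ld @i0+i1  | pair
1. or @i2  | RAW r0
2. sll+or @i3+i4  | pair
3. blt @i5  | no-port BR/BR
4. bne @i6  | no-port BR/BR
5. beq @i7  | no-port BR/BR
6. blt+sll @i8+i9  | pair

CYCLES = 7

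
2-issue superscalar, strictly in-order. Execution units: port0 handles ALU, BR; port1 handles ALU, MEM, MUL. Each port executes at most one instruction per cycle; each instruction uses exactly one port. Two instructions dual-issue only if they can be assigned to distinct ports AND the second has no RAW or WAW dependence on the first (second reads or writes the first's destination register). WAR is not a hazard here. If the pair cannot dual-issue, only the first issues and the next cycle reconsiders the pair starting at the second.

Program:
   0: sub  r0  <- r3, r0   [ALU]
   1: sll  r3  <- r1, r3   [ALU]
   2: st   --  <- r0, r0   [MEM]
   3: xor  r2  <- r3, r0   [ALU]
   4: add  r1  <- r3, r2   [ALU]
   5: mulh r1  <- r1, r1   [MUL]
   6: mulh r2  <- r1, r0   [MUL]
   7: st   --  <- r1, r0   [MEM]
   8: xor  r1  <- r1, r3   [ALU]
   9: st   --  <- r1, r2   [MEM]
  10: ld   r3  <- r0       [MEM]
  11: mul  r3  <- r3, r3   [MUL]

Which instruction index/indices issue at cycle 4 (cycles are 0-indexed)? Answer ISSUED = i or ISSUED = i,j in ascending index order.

ISSUED = 6

  cy0 -> i0,i1 (sub/sll) pair
  cy1 -> i2,i3 (st/xor) pair
  cy2 -> i4 (add) RAW+WAW r1
  cy3 -> i5 (mulh) no-port MUL/MUL
  cy4 -> i6 (mulh) no-port MUL/MEM
  cy5 -> i7,i8 (st/xor) pair
  cy6 -> i9 (st) no-port MEM/MEM
  cy7 -> i10 (ld) no-port MEM/MUL
  cy8 -> i11 (mul) tail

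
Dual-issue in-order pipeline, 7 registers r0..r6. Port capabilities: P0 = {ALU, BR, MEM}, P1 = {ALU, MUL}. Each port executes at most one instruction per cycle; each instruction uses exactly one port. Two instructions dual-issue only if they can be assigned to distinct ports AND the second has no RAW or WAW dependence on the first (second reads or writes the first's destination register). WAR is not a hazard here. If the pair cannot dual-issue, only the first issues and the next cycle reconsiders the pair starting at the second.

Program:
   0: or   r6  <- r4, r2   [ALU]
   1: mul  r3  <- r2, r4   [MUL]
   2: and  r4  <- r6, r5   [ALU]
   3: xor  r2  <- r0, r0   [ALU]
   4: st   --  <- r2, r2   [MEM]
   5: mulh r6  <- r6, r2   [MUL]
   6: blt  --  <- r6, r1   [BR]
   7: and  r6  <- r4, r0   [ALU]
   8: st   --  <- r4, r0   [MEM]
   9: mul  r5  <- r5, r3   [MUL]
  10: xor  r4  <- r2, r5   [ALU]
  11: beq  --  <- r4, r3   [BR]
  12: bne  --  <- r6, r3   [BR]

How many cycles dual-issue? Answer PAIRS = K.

PAIRS = 5

#0 head=0: or.ALU/mul.MUL i0&i1 2-wide
#1 head=2: and.ALU/xor.ALU i2&i3 2-wide
#2 head=4: st.MEM/mulh.MUL i4&i5 2-wide
#3 head=6: blt.BR/and.ALU i6&i7 2-wide
#4 head=8: st.MEM/mul.MUL i8&i9 2-wide
#5 head=10: xor.ALU i10 RAW r4
#6 head=11: beq.BR i11 no-port BR/BR
#7 head=12: bne.BR i12 tail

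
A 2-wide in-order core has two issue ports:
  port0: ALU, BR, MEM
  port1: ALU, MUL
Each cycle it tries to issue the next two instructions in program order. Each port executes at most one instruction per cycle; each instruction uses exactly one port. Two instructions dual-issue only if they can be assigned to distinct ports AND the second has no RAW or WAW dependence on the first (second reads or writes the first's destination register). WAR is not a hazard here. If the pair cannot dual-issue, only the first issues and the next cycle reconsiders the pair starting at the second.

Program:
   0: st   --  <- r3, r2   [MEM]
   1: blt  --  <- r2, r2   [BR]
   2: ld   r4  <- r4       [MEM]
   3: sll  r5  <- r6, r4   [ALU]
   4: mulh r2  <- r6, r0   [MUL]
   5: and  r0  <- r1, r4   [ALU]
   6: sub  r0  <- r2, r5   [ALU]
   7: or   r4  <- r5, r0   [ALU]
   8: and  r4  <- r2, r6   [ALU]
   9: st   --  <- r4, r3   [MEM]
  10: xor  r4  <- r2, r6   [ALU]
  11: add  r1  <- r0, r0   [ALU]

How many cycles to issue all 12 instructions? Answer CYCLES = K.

  cy0 -> i0 (st.MEM) no-port MEM/BR
  cy1 -> i1 (blt.BR) no-port BR/MEM
  cy2 -> i2 (ld.MEM) RAW r4
  cy3 -> i3/i4 (sll.ALU+mulh.MUL) dual
  cy4 -> i5 (and.ALU) WAW r0
  cy5 -> i6 (sub.ALU) RAW r0
  cy6 -> i7 (or.ALU) WAW r4
  cy7 -> i8 (and.ALU) RAW r4
  cy8 -> i9/i10 (st.MEM+xor.ALU) dual
  cy9 -> i11 (add.ALU) tail

CYCLES = 10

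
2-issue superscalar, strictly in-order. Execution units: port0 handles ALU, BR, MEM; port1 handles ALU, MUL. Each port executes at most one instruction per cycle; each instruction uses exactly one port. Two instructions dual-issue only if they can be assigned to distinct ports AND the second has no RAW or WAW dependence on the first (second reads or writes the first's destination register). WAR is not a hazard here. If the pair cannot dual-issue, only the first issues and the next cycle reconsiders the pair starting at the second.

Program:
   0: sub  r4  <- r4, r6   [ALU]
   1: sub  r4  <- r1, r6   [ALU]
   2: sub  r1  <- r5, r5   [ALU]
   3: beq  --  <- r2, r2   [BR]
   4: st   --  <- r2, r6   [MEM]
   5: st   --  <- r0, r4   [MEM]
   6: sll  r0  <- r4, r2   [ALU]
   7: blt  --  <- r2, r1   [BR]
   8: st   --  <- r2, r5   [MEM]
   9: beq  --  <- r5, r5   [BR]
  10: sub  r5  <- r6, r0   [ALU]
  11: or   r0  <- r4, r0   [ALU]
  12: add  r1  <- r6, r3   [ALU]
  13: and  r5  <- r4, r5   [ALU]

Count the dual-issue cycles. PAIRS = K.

PAIRS = 4

c0: i0 sub.ALU  WAW r4
c1: i1&i2 sub.ALU sub.ALU  2-wide
c2: i3 beq.BR  no-port BR/MEM
c3: i4 st.MEM  no-port MEM/MEM
c4: i5&i6 st.MEM sll.ALU  2-wide
c5: i7 blt.BR  no-port BR/MEM
c6: i8 st.MEM  no-port MEM/BR
c7: i9&i10 beq.BR sub.ALU  2-wide
c8: i11&i12 or.ALU add.ALU  2-wide
c9: i13 and.ALU  tail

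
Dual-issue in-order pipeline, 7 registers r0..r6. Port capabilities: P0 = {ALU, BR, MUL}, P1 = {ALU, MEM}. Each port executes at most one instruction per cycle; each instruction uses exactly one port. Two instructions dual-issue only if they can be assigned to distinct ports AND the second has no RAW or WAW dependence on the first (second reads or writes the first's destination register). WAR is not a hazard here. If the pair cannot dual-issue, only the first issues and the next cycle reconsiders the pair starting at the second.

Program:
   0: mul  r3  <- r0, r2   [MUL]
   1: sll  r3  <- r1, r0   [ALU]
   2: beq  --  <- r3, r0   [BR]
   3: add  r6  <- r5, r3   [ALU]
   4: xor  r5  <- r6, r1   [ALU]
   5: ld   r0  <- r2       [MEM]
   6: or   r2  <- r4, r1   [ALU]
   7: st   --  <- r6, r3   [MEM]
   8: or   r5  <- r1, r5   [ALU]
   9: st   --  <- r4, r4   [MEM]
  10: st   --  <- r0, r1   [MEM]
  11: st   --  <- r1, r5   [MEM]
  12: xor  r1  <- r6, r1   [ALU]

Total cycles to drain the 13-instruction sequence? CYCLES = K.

#0 head=0: mul.MUL i0 WAW r3
#1 head=1: sll.ALU i1 RAW r3
#2 head=2: beq.BR;add.ALU i2&i3 2-wide
#3 head=4: xor.ALU;ld.MEM i4&i5 2-wide
#4 head=6: or.ALU;st.MEM i6&i7 2-wide
#5 head=8: or.ALU;st.MEM i8&i9 2-wide
#6 head=10: st.MEM i10 no-port MEM/MEM
#7 head=11: st.MEM;xor.ALU i11&i12 2-wide

CYCLES = 8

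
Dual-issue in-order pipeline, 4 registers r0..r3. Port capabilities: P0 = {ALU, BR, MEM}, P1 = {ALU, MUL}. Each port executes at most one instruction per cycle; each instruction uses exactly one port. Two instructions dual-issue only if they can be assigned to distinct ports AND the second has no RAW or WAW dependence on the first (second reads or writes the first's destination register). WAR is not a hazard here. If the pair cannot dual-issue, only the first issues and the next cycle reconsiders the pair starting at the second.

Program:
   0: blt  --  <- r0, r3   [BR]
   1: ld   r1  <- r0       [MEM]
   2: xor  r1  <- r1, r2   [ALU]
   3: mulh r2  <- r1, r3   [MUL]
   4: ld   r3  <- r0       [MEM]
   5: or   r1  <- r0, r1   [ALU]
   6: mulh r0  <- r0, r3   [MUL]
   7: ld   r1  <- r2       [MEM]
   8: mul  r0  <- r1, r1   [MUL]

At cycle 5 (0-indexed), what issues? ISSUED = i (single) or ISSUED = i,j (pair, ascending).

ISSUED = 7

  cy0 -> i0 (blt) no-port BR/MEM
  cy1 -> i1 (ld) RAW+WAW r1
  cy2 -> i2 (xor) RAW r1
  cy3 -> i3&i4 (mulh ld) 2-wide
  cy4 -> i5&i6 (or mulh) 2-wide
  cy5 -> i7 (ld) RAW r1
  cy6 -> i8 (mul) tail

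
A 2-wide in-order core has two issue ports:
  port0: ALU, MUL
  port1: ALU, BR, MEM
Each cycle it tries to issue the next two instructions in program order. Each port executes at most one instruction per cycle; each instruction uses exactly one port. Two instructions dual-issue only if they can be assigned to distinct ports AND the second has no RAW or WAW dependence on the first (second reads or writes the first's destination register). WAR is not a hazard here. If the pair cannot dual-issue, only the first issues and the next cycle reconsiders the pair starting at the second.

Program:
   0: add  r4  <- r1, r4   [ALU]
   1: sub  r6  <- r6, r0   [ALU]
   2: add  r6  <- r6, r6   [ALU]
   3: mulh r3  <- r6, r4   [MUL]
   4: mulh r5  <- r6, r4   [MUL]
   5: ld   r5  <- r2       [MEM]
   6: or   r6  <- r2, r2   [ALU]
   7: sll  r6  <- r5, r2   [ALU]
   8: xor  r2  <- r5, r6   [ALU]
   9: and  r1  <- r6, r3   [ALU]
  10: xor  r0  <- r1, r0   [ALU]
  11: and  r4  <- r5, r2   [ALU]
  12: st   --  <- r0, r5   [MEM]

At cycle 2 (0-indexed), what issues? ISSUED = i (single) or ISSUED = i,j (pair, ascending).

  cy0 -> i0+i1 (add.ALU;sub.ALU) 2-wide
  cy1 -> i2 (add.ALU) RAW r6
  cy2 -> i3 (mulh.MUL) no-port MUL/MUL
  cy3 -> i4 (mulh.MUL) WAW r5
  cy4 -> i5+i6 (ld.MEM;or.ALU) 2-wide
  cy5 -> i7 (sll.ALU) RAW r6
  cy6 -> i8+i9 (xor.ALU;and.ALU) 2-wide
  cy7 -> i10+i11 (xor.ALU;and.ALU) 2-wide
  cy8 -> i12 (st.MEM) tail

ISSUED = 3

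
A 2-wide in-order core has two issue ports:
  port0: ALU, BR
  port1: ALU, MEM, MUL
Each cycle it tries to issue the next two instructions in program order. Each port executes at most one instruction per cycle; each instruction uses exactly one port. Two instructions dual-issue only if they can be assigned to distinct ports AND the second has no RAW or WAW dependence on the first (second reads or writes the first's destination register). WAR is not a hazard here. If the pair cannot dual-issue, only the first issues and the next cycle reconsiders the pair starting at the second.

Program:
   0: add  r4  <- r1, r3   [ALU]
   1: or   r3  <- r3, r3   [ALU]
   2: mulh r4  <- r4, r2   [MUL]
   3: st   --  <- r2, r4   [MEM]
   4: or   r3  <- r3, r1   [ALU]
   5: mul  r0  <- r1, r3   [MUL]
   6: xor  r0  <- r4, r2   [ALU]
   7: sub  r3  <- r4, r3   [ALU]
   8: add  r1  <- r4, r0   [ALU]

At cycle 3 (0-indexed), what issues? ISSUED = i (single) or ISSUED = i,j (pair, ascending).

c0: i0,i1 add.ALU/or.ALU  dual
c1: i2 mulh.MUL  no-port MUL/MEM
c2: i3,i4 st.MEM/or.ALU  dual
c3: i5 mul.MUL  WAW r0
c4: i6,i7 xor.ALU/sub.ALU  dual
c5: i8 add.ALU  tail

ISSUED = 5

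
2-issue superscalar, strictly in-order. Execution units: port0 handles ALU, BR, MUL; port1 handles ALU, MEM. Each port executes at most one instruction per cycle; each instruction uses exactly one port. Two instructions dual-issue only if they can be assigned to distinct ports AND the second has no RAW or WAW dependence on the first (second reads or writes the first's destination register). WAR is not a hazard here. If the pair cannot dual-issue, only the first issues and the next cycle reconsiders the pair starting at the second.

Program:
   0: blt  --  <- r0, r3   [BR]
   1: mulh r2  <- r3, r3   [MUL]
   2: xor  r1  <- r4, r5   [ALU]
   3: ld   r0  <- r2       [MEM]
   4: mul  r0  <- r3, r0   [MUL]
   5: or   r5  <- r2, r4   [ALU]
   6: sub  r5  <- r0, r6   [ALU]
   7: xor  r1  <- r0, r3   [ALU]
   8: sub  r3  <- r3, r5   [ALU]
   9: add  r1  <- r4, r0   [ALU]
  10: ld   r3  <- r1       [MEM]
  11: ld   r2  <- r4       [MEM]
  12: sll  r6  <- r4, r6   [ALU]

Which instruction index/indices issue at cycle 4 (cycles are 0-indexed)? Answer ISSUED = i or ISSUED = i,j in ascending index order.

ISSUED = 6,7

[0] i0  blt  -- no-port BR/MUL
[1] i1+i2  mulh;xor  -- dual
[2] i3  ld  -- RAW+WAW r0
[3] i4+i5  mul;or  -- dual
[4] i6+i7  sub;xor  -- dual
[5] i8+i9  sub;add  -- dual
[6] i10  ld  -- no-port MEM/MEM
[7] i11+i12  ld;sll  -- dual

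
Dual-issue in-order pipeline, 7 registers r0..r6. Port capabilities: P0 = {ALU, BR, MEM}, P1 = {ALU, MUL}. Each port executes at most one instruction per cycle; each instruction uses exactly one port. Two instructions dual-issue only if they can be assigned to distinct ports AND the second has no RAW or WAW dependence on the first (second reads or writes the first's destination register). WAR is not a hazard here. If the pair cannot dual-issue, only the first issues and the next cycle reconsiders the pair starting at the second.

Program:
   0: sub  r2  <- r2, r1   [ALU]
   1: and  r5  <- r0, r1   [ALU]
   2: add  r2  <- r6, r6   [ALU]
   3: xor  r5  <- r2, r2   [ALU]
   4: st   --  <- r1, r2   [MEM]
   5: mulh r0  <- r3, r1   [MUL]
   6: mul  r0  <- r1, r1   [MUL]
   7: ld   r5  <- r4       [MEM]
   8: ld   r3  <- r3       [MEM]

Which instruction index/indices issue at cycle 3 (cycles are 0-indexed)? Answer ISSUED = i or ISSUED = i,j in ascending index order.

ISSUED = 5

0. sub;and @i0+i1  | 2-wide
1. add @i2  | RAW r2
2. xor;st @i3+i4  | 2-wide
3. mulh @i5  | no-port MUL/MUL
4. mul;ld @i6+i7  | 2-wide
5. ld @i8  | tail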